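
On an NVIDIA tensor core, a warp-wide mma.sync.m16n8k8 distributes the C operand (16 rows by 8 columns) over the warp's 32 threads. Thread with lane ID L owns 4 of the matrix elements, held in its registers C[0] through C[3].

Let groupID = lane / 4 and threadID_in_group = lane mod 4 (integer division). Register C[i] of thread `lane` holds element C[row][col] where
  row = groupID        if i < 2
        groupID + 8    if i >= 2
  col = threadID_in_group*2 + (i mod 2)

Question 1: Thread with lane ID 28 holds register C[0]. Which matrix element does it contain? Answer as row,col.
7,0

28: gid=7,tid=0
[0] (7+0,0*2+0) = (7,0)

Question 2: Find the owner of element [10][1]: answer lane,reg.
r:10=>grp=2,rB=1  c:1=>tig=0,lo=1
L=2*4+0=8  i=1*2+1=3

8,3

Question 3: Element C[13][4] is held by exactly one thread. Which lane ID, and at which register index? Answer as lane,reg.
22,2

r=13⇒gr=5,Rb=1  c=4⇒th=2,odd=0
L=5*4+2=22  i=1*2+0=2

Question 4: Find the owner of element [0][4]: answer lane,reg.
r: 0->gid=0,r8=0  c: 4->tid=2,i&1=0
L=0*4+2=2  i=0*2+0=0

2,0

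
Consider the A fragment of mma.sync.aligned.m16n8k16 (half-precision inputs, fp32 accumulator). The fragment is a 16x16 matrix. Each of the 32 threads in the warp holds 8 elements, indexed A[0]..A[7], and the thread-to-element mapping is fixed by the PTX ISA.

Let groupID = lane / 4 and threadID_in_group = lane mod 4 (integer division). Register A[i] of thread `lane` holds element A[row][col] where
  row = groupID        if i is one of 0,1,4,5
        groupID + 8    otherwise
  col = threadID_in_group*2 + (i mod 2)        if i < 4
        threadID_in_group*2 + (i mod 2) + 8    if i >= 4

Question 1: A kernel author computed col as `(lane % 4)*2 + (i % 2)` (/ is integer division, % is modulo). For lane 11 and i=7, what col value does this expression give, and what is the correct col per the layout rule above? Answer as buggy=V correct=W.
buggy=7 correct=15

`(lane % 4)*2 + (i % 2)`[11,7]→7
L=11→G=11>>2=2, T=11&3=3
[7]→row 2+8=10  col 3·2+1+8=15
col: 7 vs 15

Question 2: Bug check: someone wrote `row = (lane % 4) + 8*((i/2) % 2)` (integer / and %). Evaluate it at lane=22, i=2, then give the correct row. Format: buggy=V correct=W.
buggy=10 correct=13

`(lane % 4) + 8*((i/2) % 2)`[22,2]=>10
lane 22: grp=5 (22/4), tig=2 (22%4)
i=2: r=5+8=13, c=2*2+0+0=4
row: 10 vs 13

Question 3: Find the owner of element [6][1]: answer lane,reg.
r=6→G=6,rhi=0  c=1→chi=0,T=0,p=1
L=6*4+0=24  i=0*4+0*2+1=1

24,1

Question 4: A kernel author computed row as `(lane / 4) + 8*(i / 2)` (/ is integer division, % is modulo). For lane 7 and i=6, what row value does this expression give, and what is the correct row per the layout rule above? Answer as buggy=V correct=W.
`(lane / 4) + 8*(i / 2)`[7,6]=>25
lane 7=>7/4=1, 7 mod 4=3
i=6  r:1+8=>9  c:2·3+0+8=>14
row: 25 vs 9

buggy=25 correct=9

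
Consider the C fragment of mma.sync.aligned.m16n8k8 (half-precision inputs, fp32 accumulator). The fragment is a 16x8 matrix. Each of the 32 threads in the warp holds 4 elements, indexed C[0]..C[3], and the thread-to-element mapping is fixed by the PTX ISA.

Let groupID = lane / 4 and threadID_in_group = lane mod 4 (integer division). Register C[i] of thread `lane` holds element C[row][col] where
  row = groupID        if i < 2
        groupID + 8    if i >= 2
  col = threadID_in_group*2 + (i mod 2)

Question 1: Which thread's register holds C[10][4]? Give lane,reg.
r: 10->gid=2,r8=1  c: 4->tid=2,i&1=0
L=2*4+2=10  i=1*2+0=2

10,2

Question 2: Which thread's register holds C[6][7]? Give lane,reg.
27,1

r=6⇒gr=6,Rb=0  c=7⇒th=3,odd=1
L=6*4+3=27  i=0*2+1=1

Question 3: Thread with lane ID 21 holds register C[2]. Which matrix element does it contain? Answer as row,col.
13,2

21: grp=5,tig=1
[2] (5+8,1*2+0) = (13,2)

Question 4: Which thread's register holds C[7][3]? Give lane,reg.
r=7->g=7,rb=0  c=3->t=1,b0=1
L=7*4+1=29  i=0*2+1=1

29,1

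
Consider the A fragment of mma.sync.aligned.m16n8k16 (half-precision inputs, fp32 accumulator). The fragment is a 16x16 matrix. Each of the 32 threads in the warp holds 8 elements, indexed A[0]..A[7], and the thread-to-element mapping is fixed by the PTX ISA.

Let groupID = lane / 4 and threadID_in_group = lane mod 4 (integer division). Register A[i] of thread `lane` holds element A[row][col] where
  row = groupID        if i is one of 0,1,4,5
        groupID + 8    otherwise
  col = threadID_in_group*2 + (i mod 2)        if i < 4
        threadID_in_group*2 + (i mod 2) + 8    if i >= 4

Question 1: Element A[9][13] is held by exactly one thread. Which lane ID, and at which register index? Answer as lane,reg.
6,7

r=9→G=1,rhi=1  c=13→chi=1,T=2,p=1
L=1*4+2=6  i=1*4+1*2+1=7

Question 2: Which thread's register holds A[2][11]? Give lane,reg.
9,5

r=2->g=2,rb=0  c=11->cb=1,t=1,b0=1
L=2*4+1=9  i=1*4+0*2+1=5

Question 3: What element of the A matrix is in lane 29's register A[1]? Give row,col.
7,3

L=29->gid=29>>2=7, tid=29&3=1
[1]->row 7+0=7  col 1·2+1+0=3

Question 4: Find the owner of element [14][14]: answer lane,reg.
27,6

r: 14->gid=6,r8=1  c: 14->c8=1,tid=3,i&1=0
L=6*4+3=27  i=1*4+1*2+0=6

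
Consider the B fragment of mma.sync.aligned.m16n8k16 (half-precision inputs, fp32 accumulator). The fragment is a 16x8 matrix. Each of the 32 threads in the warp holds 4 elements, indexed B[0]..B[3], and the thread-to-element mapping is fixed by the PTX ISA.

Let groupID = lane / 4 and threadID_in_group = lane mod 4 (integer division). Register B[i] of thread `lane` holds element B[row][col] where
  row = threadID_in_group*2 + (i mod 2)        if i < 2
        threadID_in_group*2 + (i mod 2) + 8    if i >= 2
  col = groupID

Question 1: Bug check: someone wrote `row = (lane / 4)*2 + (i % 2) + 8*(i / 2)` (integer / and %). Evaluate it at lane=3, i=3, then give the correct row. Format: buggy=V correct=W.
`(lane / 4)*2 + (i % 2) + 8*(i / 2)`[3,3]⇒9
3: gr=0,th=3
[3] (3*2+1+8,0) = (15,0)
row: 9 vs 15

buggy=9 correct=15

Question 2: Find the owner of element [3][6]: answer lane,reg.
25,1

c: 6->gid=6  r: 3->r8=0,tid=1,i&1=1
L=6*4+1=25  i=0*2+1=1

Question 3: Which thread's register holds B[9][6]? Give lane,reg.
c:6=>grp=6  r:9=>rB=1,tig=0,lo=1
L=6*4+0=24  i=1*2+1=3

24,3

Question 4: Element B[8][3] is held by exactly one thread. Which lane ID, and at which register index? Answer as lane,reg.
c:3=>grp=3  r:8=>rB=1,tig=0,lo=0
L=3*4+0=12  i=1*2+0=2

12,2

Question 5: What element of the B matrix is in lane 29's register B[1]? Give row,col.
lane 29: grp=7 (29/4), tig=1 (29%4)
i=1: r=1*2+1+0=3, c=grp=7

3,7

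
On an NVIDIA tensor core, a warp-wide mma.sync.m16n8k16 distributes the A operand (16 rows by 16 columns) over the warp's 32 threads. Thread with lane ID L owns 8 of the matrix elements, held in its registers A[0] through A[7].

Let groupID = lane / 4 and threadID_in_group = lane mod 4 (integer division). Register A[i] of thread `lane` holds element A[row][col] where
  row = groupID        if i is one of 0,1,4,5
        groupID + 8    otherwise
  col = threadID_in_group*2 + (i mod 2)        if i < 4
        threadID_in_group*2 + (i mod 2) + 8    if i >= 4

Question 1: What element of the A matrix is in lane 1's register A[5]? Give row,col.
lane 1: g=0 (1/4), t=1 (1%4)
i=5: r=0+0=0, c=1*2+1+8=11

0,11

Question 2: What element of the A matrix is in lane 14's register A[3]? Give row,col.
14: G=3,T=2
[3] (3+8,2*2+1+0) = (11,5)

11,5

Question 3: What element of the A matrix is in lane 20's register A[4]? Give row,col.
lane 20: G=5 (20/4), T=0 (20%4)
i=4: r=5+0=5, c=0*2+0+8=8

5,8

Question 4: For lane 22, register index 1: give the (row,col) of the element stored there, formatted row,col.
L=22->gid=22>>2=5, tid=22&3=2
[1]->row 5+0=5  col 2·2+1+0=5

5,5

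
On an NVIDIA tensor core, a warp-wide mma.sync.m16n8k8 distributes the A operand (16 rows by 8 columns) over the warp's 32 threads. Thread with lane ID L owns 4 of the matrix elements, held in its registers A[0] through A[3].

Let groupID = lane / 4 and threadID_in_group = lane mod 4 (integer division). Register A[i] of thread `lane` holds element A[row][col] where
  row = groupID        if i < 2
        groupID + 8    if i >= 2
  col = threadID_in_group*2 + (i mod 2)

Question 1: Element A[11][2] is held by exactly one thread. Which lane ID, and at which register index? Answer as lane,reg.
13,2

r=11⇒gr=3,Rb=1  c=2⇒th=1,odd=0
L=3*4+1=13  i=1*2+0=2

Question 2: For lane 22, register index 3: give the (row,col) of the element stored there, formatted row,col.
13,5

22: gr=5,th=2
[3] (5+8,2*2+1) = (13,5)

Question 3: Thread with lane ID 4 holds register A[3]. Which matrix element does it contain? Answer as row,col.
4: g=1,t=0
[3] (1+8,0*2+1) = (9,1)

9,1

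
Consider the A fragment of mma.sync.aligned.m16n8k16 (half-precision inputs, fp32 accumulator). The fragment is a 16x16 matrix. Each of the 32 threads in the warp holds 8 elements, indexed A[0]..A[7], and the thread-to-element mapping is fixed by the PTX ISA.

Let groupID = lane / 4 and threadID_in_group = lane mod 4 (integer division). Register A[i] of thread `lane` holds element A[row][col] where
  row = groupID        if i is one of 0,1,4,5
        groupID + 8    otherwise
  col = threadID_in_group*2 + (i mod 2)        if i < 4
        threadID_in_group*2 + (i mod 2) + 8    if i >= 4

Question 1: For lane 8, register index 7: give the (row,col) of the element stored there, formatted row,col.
lane 8->8/4=2, 8 mod 4=0
i=7  r:2+8->10  c:2·0+1+8->9

10,9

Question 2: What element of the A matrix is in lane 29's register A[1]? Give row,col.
lane 29: gid=7 (29/4), tid=1 (29%4)
i=1: r=7+0=7, c=1*2+1+0=3

7,3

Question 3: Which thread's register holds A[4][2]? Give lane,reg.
17,0

r=4->g=4,rb=0  c=2->cb=0,t=1,b0=0
L=4*4+1=17  i=0*4+0*2+0=0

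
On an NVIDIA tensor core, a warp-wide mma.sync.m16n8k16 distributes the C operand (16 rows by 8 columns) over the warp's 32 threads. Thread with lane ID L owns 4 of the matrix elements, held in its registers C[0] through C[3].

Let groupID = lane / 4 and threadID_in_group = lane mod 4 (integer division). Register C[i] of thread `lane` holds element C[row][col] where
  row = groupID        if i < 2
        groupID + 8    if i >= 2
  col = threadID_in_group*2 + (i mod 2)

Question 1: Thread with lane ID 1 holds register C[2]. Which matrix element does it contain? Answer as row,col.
8,2

L=1=>grp=1>>2=0, tig=1&3=1
[2]=>row 0+8=8  col 1·2+0=2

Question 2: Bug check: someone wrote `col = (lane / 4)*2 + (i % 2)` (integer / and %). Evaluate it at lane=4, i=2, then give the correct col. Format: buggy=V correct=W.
`(lane / 4)*2 + (i % 2)`[4,2]->2
lane 4->4/4=1, 4 mod 4=0
i=2  r:1+8->9  c:2·0+0->0
col: 2 vs 0

buggy=2 correct=0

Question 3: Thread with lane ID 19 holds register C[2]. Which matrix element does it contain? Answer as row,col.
12,6

lane 19⇒19/4=4, 19 mod 4=3
i=2  r:4+8⇒12  c:2·3+0⇒6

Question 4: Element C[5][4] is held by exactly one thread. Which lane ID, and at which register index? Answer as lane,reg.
22,0

r=5⇒gr=5,Rb=0  c=4⇒th=2,odd=0
L=5*4+2=22  i=0*2+0=0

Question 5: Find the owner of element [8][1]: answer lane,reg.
0,3

r=8->g=0,rb=1  c=1->t=0,b0=1
L=0*4+0=0  i=1*2+1=3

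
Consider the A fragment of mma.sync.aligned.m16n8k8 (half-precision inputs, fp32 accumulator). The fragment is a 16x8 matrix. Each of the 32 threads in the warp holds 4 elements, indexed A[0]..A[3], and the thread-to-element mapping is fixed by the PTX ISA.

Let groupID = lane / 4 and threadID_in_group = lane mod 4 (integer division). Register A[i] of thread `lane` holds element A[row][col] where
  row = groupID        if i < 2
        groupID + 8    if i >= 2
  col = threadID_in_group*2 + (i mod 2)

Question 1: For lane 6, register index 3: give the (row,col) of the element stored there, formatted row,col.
9,5

lane 6: gr=1 (6/4), th=2 (6%4)
i=3: r=1+8=9, c=2*2+1=5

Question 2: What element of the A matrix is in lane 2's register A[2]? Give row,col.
8,4

lane 2→2/4=0, 2 mod 4=2
i=2  r:0+8→8  c:2·2+0→4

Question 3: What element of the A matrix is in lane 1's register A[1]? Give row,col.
1: g=0,t=1
[1] (0+0,1*2+1) = (0,3)

0,3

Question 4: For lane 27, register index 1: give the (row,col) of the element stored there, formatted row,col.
6,7

lane 27->27/4=6, 27 mod 4=3
i=1  r:6+0->6  c:2·3+1->7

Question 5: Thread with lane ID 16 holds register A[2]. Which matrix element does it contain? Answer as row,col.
lane 16->16/4=4, 16 mod 4=0
i=2  r:4+8->12  c:2·0+0->0

12,0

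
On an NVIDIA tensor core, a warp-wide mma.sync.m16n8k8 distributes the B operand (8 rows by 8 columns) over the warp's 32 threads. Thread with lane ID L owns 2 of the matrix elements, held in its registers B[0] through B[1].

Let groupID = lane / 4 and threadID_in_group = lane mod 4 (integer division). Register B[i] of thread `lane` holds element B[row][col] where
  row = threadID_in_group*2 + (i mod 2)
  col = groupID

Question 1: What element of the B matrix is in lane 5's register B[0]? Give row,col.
2,1

lane 5: gid=1 (5/4), tid=1 (5%4)
i=0: r=1*2+0=2, c=gid=1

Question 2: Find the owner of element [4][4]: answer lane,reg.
18,0

c: 4->gid=4  r: 4->tid=2,i&1=0
L=4*4+2=18  i=0=0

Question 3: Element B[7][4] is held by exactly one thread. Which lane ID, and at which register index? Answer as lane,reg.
19,1

c: 4->gid=4  r: 7->tid=3,i&1=1
L=4*4+3=19  i=1=1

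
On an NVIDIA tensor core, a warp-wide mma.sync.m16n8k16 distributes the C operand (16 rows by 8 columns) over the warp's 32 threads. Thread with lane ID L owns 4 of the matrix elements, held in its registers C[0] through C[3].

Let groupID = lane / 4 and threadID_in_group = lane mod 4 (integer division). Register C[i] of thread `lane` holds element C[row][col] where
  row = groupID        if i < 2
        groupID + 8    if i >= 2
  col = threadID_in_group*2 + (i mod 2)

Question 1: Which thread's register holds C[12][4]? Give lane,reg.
18,2

r:12=>grp=4,rB=1  c:4=>tig=2,lo=0
L=4*4+2=18  i=1*2+0=2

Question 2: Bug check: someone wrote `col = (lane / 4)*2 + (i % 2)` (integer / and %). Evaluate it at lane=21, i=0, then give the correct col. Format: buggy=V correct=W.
`(lane / 4)*2 + (i % 2)`[21,0]->10
lane 21->21/4=5, 21 mod 4=1
i=0  r:5+0->5  c:2·1+0->2
col: 10 vs 2

buggy=10 correct=2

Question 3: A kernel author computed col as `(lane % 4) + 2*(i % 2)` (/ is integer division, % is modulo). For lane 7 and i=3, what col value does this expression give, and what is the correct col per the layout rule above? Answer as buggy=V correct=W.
buggy=5 correct=7

`(lane % 4) + 2*(i % 2)`[7,3]->5
7: g=1,t=3
[3] (1+8,3*2+1) = (9,7)
col: 5 vs 7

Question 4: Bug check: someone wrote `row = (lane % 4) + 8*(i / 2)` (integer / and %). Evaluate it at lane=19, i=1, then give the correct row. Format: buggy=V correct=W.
`(lane % 4) + 8*(i / 2)`[19,1]->3
19: gid=4,tid=3
[1] (4+0,3*2+1) = (4,7)
row: 3 vs 4

buggy=3 correct=4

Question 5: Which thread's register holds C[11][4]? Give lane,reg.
14,2

r=11⇒gr=3,Rb=1  c=4⇒th=2,odd=0
L=3*4+2=14  i=1*2+0=2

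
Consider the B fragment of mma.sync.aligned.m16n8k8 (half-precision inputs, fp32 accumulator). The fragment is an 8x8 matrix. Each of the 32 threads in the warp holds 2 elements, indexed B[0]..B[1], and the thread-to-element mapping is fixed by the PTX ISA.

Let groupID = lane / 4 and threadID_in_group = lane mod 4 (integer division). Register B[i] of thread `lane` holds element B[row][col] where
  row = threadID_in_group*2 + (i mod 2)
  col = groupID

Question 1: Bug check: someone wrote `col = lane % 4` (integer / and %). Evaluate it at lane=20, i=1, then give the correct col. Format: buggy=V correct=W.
`lane % 4`[20,1]→0
lane 20: G=5 (20/4), T=0 (20%4)
i=1: r=0*2+1=1, c=G=5
col: 0 vs 5

buggy=0 correct=5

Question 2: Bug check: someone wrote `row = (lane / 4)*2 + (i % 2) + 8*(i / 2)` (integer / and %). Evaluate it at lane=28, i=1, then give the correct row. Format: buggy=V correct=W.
buggy=15 correct=1

`(lane / 4)*2 + (i % 2) + 8*(i / 2)`[28,1]=>15
lane 28=>28/4=7, 28 mod 4=0
i=1  r:2·0+1=>1  c:7
row: 15 vs 1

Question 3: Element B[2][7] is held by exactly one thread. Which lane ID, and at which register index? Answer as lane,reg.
29,0

c:7=>grp=7  r:2=>tig=1,lo=0
L=7*4+1=29  i=0=0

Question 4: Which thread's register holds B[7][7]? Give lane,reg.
31,1

c=7→G=7  r=7→T=3,p=1
L=7*4+3=31  i=1=1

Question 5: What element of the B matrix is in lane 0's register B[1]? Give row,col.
1,0

L=0->gid=0>>2=0, tid=0&3=0
[1]->row 0·2+1=1  col gid=0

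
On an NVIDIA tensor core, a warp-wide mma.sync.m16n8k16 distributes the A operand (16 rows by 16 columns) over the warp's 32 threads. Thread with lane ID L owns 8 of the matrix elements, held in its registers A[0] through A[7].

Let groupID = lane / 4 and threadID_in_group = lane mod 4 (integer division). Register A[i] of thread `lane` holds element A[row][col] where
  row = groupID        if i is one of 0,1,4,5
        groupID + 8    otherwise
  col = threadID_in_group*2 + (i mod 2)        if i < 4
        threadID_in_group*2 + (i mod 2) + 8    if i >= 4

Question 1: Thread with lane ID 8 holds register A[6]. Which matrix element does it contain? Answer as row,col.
10,8

lane 8: gr=2 (8/4), th=0 (8%4)
i=6: r=2+8=10, c=0*2+0+8=8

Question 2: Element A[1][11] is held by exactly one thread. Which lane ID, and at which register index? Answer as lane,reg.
5,5

r: 1->gid=1,r8=0  c: 11->c8=1,tid=1,i&1=1
L=1*4+1=5  i=1*4+0*2+1=5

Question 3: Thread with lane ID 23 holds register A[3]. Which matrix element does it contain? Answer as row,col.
13,7

lane 23: gid=5 (23/4), tid=3 (23%4)
i=3: r=5+8=13, c=3*2+1+0=7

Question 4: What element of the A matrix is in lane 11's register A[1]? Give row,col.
L=11→G=11>>2=2, T=11&3=3
[1]→row 2+0=2  col 3·2+1+0=7

2,7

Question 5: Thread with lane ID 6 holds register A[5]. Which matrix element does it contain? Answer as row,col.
1,13

lane 6: g=1 (6/4), t=2 (6%4)
i=5: r=1+0=1, c=2*2+1+8=13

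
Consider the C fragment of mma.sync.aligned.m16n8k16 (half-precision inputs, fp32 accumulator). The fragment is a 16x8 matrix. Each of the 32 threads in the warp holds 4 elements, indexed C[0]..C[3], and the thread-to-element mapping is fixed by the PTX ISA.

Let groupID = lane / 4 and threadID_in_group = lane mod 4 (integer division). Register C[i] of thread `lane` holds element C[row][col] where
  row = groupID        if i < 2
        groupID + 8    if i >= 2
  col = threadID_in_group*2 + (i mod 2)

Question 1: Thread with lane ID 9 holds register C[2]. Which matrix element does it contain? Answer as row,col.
10,2

L=9=>grp=9>>2=2, tig=9&3=1
[2]=>row 2+8=10  col 1·2+0=2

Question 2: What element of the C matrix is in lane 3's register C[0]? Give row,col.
lane 3: grp=0 (3/4), tig=3 (3%4)
i=0: r=0+0=0, c=3*2+0=6

0,6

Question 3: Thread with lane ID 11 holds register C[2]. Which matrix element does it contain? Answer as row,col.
10,6

11: G=2,T=3
[2] (2+8,3*2+0) = (10,6)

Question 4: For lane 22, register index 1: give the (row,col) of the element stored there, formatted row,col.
5,5

22: G=5,T=2
[1] (5+0,2*2+1) = (5,5)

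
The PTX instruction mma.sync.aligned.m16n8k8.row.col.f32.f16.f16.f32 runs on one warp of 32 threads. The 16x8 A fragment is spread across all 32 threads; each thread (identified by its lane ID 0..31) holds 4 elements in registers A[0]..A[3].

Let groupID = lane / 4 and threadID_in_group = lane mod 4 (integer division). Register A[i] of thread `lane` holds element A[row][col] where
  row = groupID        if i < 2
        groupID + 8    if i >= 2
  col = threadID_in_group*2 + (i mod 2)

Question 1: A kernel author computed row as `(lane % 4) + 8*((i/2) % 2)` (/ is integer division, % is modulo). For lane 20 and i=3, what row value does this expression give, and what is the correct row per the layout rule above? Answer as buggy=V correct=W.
`(lane % 4) + 8*((i/2) % 2)`[20,3]->8
lane 20: g=5 (20/4), t=0 (20%4)
i=3: r=5+8=13, c=0*2+1=1
row: 8 vs 13

buggy=8 correct=13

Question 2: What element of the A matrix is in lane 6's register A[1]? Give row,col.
lane 6→6/4=1, 6 mod 4=2
i=1  r:1+0→1  c:2·2+1→5

1,5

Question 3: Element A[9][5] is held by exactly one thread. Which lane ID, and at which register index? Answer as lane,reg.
r:9=>grp=1,rB=1  c:5=>tig=2,lo=1
L=1*4+2=6  i=1*2+1=3

6,3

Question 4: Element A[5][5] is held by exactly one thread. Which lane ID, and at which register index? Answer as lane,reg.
22,1

r=5->g=5,rb=0  c=5->t=2,b0=1
L=5*4+2=22  i=0*2+1=1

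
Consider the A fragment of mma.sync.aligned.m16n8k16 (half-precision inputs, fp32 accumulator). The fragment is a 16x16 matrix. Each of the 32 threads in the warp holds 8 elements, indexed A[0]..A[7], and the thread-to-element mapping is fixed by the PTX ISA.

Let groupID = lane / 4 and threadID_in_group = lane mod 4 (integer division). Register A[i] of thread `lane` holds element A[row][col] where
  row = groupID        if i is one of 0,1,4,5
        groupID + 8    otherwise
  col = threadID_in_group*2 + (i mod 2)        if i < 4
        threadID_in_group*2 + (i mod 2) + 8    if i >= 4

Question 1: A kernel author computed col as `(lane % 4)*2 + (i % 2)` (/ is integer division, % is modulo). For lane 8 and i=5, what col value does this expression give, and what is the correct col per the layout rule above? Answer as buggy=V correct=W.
`(lane % 4)*2 + (i % 2)`[8,5]=>1
8: grp=2,tig=0
[5] (2+0,0*2+1+8) = (2,9)
col: 1 vs 9

buggy=1 correct=9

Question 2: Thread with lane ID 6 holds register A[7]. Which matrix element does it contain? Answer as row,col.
9,13

L=6→G=6>>2=1, T=6&3=2
[7]→row 1+8=9  col 2·2+1+8=13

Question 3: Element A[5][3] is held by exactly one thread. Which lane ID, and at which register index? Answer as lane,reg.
r: 5->gid=5,r8=0  c: 3->c8=0,tid=1,i&1=1
L=5*4+1=21  i=0*4+0*2+1=1

21,1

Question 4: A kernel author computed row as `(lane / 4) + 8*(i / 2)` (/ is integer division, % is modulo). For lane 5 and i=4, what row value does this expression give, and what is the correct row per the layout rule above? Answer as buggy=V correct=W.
`(lane / 4) + 8*(i / 2)`[5,4]->17
5: g=1,t=1
[4] (1+0,1*2+0+8) = (1,10)
row: 17 vs 1

buggy=17 correct=1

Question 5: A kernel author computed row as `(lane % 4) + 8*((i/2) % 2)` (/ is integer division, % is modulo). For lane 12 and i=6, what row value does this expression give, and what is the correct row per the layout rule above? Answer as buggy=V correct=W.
`(lane % 4) + 8*((i/2) % 2)`[12,6]=>8
12: grp=3,tig=0
[6] (3+8,0*2+0+8) = (11,8)
row: 8 vs 11

buggy=8 correct=11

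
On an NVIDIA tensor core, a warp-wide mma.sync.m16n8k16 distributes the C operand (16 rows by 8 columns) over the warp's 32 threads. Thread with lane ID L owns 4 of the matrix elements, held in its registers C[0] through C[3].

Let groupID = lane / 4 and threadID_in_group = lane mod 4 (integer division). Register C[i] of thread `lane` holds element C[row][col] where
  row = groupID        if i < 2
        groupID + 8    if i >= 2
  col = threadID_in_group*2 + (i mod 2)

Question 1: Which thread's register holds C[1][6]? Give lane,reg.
7,0

r=1⇒gr=1,Rb=0  c=6⇒th=3,odd=0
L=1*4+3=7  i=0*2+0=0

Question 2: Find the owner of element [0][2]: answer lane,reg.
1,0

r: 0->gid=0,r8=0  c: 2->tid=1,i&1=0
L=0*4+1=1  i=0*2+0=0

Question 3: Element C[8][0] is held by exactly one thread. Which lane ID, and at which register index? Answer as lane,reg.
0,2

r: 8->gid=0,r8=1  c: 0->tid=0,i&1=0
L=0*4+0=0  i=1*2+0=2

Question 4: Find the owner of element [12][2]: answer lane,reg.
r: 12->gid=4,r8=1  c: 2->tid=1,i&1=0
L=4*4+1=17  i=1*2+0=2

17,2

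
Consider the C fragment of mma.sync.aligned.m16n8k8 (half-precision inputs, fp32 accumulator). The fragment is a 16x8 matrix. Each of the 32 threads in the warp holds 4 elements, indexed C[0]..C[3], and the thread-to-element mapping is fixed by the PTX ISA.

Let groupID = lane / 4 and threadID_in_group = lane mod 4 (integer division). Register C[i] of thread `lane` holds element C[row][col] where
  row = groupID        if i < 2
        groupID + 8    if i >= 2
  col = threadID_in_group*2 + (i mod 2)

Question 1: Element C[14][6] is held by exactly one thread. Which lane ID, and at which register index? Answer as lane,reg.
r=14->g=6,rb=1  c=6->t=3,b0=0
L=6*4+3=27  i=1*2+0=2

27,2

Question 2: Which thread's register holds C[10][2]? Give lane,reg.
9,2

r=10⇒gr=2,Rb=1  c=2⇒th=1,odd=0
L=2*4+1=9  i=1*2+0=2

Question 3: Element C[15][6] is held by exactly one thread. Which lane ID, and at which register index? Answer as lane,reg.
31,2

r=15⇒gr=7,Rb=1  c=6⇒th=3,odd=0
L=7*4+3=31  i=1*2+0=2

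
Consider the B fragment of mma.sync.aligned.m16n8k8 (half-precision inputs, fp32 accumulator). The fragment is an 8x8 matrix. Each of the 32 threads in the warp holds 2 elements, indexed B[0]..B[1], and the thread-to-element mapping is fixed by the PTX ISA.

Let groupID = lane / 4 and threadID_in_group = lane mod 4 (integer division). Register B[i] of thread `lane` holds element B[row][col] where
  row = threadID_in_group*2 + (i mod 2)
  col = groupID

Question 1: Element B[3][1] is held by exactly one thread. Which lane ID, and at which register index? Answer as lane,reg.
c: 1->gid=1  r: 3->tid=1,i&1=1
L=1*4+1=5  i=1=1

5,1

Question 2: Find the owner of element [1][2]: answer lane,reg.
c=2->g=2  r=1->t=0,b0=1
L=2*4+0=8  i=1=1

8,1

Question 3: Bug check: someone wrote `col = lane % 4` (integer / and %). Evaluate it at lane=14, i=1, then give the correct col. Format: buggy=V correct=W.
buggy=2 correct=3

`lane % 4`[14,1]→2
14: G=3,T=2
[1] (2*2+1,3) = (5,3)
col: 2 vs 3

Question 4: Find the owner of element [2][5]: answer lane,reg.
21,0

c:5=>grp=5  r:2=>tig=1,lo=0
L=5*4+1=21  i=0=0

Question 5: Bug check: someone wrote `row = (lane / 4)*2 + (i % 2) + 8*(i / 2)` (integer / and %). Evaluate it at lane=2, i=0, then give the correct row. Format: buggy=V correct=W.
`(lane / 4)*2 + (i % 2) + 8*(i / 2)`[2,0]->0
lane 2->2/4=0, 2 mod 4=2
i=0  r:2·2+0->4  c:0
row: 0 vs 4

buggy=0 correct=4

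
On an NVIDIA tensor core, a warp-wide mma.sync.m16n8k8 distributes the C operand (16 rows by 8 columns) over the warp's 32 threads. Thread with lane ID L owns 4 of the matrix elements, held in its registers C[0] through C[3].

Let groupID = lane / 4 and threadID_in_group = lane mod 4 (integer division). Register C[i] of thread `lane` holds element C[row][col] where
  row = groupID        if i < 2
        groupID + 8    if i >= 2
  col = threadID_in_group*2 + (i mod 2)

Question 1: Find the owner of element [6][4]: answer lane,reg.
r:6=>grp=6,rB=0  c:4=>tig=2,lo=0
L=6*4+2=26  i=0*2+0=0

26,0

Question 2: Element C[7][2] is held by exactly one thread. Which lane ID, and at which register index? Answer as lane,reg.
29,0

r=7⇒gr=7,Rb=0  c=2⇒th=1,odd=0
L=7*4+1=29  i=0*2+0=0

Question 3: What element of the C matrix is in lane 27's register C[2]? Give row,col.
14,6

lane 27->27/4=6, 27 mod 4=3
i=2  r:6+8->14  c:2·3+0->6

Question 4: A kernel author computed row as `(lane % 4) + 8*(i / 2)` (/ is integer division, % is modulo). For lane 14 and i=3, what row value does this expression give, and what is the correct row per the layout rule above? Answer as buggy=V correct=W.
`(lane % 4) + 8*(i / 2)`[14,3]⇒10
lane 14: gr=3 (14/4), th=2 (14%4)
i=3: r=3+8=11, c=2*2+1=5
row: 10 vs 11

buggy=10 correct=11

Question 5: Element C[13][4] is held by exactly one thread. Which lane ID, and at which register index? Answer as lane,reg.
22,2

r: 13->gid=5,r8=1  c: 4->tid=2,i&1=0
L=5*4+2=22  i=1*2+0=2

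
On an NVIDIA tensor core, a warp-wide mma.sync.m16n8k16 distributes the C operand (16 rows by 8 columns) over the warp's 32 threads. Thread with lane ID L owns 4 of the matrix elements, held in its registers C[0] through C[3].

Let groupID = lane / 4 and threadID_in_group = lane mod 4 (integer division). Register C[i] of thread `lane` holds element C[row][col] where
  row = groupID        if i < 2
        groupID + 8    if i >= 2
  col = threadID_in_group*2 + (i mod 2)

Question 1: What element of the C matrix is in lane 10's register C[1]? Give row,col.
lane 10: gr=2 (10/4), th=2 (10%4)
i=1: r=2+0=2, c=2*2+1=5

2,5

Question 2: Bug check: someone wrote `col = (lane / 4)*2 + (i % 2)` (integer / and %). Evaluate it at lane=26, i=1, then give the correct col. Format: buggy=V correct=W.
buggy=13 correct=5

`(lane / 4)*2 + (i % 2)`[26,1]=>13
lane 26: grp=6 (26/4), tig=2 (26%4)
i=1: r=6+0=6, c=2*2+1=5
col: 13 vs 5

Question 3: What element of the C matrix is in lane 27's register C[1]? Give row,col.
6,7

lane 27⇒27/4=6, 27 mod 4=3
i=1  r:6+0⇒6  c:2·3+1⇒7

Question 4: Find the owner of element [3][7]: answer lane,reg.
15,1

r: 3->gid=3,r8=0  c: 7->tid=3,i&1=1
L=3*4+3=15  i=0*2+1=1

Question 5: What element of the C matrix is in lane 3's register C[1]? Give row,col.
L=3->gid=3>>2=0, tid=3&3=3
[1]->row 0+0=0  col 3·2+1=7

0,7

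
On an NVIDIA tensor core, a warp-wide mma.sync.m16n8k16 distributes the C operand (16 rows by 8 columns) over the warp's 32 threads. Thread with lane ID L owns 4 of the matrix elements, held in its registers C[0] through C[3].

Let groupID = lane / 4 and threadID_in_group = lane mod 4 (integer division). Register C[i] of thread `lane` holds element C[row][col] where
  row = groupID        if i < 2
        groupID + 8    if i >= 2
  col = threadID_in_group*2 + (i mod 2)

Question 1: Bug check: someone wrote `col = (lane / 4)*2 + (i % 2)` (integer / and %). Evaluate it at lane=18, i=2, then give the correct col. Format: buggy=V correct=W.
`(lane / 4)*2 + (i % 2)`[18,2]->8
lane 18->18/4=4, 18 mod 4=2
i=2  r:4+8->12  c:2·2+0->4
col: 8 vs 4

buggy=8 correct=4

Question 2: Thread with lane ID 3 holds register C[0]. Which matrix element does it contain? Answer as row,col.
3: g=0,t=3
[0] (0+0,3*2+0) = (0,6)

0,6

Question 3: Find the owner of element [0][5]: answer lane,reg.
r:0=>grp=0,rB=0  c:5=>tig=2,lo=1
L=0*4+2=2  i=0*2+1=1

2,1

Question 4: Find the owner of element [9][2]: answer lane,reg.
r=9→G=1,rhi=1  c=2→T=1,p=0
L=1*4+1=5  i=1*2+0=2

5,2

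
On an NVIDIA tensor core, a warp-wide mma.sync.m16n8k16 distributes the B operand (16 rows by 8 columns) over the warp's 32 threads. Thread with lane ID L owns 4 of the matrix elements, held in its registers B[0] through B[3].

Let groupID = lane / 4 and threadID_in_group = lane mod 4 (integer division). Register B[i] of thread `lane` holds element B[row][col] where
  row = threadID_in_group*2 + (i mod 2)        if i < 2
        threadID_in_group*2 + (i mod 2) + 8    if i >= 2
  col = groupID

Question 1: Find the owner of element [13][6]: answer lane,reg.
c: 6->gid=6  r: 13->r8=1,tid=2,i&1=1
L=6*4+2=26  i=1*2+1=3

26,3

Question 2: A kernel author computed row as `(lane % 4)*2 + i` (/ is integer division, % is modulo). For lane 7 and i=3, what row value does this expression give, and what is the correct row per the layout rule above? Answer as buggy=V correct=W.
buggy=9 correct=15

`(lane % 4)*2 + i`[7,3]->9
7: gid=1,tid=3
[3] (3*2+1+8,1) = (15,1)
row: 9 vs 15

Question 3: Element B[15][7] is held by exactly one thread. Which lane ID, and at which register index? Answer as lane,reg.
c=7⇒gr=7  r=15⇒Rb=1,th=3,odd=1
L=7*4+3=31  i=1*2+1=3

31,3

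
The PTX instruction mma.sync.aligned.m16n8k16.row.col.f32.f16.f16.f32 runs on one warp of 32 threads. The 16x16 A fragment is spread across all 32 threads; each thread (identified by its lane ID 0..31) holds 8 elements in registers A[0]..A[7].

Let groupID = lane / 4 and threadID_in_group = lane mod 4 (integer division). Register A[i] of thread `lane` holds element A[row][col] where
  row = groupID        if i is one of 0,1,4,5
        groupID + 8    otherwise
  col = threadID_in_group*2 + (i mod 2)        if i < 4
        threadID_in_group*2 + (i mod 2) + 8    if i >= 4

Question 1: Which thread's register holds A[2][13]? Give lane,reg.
10,5

r: 2->gid=2,r8=0  c: 13->c8=1,tid=2,i&1=1
L=2*4+2=10  i=1*4+0*2+1=5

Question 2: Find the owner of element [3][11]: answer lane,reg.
r=3->g=3,rb=0  c=11->cb=1,t=1,b0=1
L=3*4+1=13  i=1*4+0*2+1=5

13,5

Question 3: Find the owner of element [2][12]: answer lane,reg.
r=2⇒gr=2,Rb=0  c=12⇒Cb=1,th=2,odd=0
L=2*4+2=10  i=1*4+0*2+0=4

10,4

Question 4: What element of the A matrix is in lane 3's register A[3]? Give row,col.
8,7

lane 3→3/4=0, 3 mod 4=3
i=3  r:0+8→8  c:2·3+1+0→7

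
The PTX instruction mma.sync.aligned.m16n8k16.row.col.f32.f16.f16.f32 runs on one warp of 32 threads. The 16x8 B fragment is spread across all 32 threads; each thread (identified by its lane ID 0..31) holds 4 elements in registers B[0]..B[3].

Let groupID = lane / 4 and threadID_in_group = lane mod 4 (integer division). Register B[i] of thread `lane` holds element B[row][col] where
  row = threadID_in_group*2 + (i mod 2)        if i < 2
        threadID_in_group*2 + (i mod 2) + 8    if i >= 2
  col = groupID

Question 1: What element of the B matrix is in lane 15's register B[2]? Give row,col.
14,3

lane 15: G=3 (15/4), T=3 (15%4)
i=2: r=3*2+0+8=14, c=G=3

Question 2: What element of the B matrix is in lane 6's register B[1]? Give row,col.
lane 6⇒6/4=1, 6 mod 4=2
i=1  r:2·2+1+0⇒5  c:1

5,1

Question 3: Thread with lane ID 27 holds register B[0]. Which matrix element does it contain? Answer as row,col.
6,6

L=27=>grp=27>>2=6, tig=27&3=3
[0]=>row 3·2+0+0=6  col grp=6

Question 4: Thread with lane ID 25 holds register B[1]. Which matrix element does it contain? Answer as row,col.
25: gid=6,tid=1
[1] (1*2+1+0,6) = (3,6)

3,6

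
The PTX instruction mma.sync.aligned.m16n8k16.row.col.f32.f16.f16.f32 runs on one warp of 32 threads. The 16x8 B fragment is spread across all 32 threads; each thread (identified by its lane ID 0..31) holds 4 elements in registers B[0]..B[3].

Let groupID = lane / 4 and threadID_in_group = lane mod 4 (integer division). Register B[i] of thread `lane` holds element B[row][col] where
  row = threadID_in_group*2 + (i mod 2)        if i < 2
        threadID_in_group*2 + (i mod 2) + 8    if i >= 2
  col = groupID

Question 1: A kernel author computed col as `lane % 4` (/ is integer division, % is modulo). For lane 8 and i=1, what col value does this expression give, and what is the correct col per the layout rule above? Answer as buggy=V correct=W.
buggy=0 correct=2

`lane % 4`[8,1]→0
lane 8→8/4=2, 8 mod 4=0
i=1  r:2·0+1+0→1  c:2
col: 0 vs 2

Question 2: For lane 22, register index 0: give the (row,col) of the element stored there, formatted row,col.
lane 22->22/4=5, 22 mod 4=2
i=0  r:2·2+0+0->4  c:5

4,5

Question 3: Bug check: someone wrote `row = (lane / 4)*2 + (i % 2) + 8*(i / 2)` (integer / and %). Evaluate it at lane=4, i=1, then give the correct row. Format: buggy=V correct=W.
`(lane / 4)*2 + (i % 2) + 8*(i / 2)`[4,1]⇒3
lane 4⇒4/4=1, 4 mod 4=0
i=1  r:2·0+1+0⇒1  c:1
row: 3 vs 1

buggy=3 correct=1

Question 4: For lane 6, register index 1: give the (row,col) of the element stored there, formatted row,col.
lane 6: gid=1 (6/4), tid=2 (6%4)
i=1: r=2*2+1+0=5, c=gid=1

5,1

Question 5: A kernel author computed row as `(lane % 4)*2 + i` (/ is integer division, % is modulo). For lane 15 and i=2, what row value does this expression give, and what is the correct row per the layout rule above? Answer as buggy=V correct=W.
`(lane % 4)*2 + i`[15,2]->8
lane 15: g=3 (15/4), t=3 (15%4)
i=2: r=3*2+0+8=14, c=g=3
row: 8 vs 14

buggy=8 correct=14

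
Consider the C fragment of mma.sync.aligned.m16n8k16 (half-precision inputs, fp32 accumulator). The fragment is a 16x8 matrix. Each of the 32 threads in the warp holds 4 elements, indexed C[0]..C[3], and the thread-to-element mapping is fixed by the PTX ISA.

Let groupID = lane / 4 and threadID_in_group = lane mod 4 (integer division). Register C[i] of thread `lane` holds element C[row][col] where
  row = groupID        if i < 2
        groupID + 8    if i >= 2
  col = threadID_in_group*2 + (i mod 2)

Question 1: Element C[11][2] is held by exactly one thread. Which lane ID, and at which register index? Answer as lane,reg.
13,2

r=11->g=3,rb=1  c=2->t=1,b0=0
L=3*4+1=13  i=1*2+0=2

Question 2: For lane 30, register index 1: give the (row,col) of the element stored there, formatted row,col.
lane 30→30/4=7, 30 mod 4=2
i=1  r:7+0→7  c:2·2+1→5

7,5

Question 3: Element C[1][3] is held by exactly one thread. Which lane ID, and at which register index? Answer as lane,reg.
r: 1->gid=1,r8=0  c: 3->tid=1,i&1=1
L=1*4+1=5  i=0*2+1=1

5,1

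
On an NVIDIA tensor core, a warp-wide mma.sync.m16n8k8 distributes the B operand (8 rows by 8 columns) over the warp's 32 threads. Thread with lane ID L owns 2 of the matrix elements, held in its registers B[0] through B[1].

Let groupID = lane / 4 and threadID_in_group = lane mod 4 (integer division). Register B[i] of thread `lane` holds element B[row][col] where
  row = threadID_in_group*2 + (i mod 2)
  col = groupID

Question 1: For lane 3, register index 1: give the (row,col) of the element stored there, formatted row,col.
7,0

lane 3: gid=0 (3/4), tid=3 (3%4)
i=1: r=3*2+1=7, c=gid=0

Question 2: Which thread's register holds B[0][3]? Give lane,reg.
12,0

c:3=>grp=3  r:0=>tig=0,lo=0
L=3*4+0=12  i=0=0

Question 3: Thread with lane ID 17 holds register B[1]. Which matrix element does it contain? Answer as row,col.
3,4

lane 17: gid=4 (17/4), tid=1 (17%4)
i=1: r=1*2+1=3, c=gid=4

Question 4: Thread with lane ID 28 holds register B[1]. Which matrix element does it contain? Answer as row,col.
28: gid=7,tid=0
[1] (0*2+1,7) = (1,7)

1,7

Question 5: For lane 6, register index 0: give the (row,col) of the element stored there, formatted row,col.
lane 6->6/4=1, 6 mod 4=2
i=0  r:2·2+0->4  c:1

4,1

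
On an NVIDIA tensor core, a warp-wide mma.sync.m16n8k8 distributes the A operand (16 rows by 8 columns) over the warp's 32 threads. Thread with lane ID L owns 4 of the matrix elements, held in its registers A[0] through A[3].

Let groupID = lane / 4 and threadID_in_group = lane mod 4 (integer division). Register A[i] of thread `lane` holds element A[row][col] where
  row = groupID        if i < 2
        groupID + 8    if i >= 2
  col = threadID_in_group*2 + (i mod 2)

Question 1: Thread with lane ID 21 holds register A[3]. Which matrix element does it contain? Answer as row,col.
lane 21: gid=5 (21/4), tid=1 (21%4)
i=3: r=5+8=13, c=1*2+1=3

13,3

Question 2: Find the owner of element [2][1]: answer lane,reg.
r: 2->gid=2,r8=0  c: 1->tid=0,i&1=1
L=2*4+0=8  i=0*2+1=1

8,1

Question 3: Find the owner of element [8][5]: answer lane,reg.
2,3

r: 8->gid=0,r8=1  c: 5->tid=2,i&1=1
L=0*4+2=2  i=1*2+1=3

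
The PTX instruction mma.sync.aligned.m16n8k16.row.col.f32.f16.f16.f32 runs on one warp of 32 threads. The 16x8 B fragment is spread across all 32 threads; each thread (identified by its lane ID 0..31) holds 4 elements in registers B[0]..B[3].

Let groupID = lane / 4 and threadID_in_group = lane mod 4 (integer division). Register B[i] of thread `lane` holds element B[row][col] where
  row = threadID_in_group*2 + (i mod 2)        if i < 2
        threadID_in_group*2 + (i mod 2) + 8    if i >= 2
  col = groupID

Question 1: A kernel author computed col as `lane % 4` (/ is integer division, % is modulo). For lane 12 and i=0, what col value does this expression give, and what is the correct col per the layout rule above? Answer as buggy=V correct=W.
`lane % 4`[12,0]->0
lane 12: g=3 (12/4), t=0 (12%4)
i=0: r=0*2+0+0=0, c=g=3
col: 0 vs 3

buggy=0 correct=3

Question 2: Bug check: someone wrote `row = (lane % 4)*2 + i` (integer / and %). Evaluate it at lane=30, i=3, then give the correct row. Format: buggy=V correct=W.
buggy=7 correct=13

`(lane % 4)*2 + i`[30,3]→7
lane 30: G=7 (30/4), T=2 (30%4)
i=3: r=2*2+1+8=13, c=G=7
row: 7 vs 13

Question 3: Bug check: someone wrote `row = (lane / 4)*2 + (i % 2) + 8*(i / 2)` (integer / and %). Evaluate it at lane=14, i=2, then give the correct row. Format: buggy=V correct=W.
`(lane / 4)*2 + (i % 2) + 8*(i / 2)`[14,2]->14
14: gid=3,tid=2
[2] (2*2+0+8,3) = (12,3)
row: 14 vs 12

buggy=14 correct=12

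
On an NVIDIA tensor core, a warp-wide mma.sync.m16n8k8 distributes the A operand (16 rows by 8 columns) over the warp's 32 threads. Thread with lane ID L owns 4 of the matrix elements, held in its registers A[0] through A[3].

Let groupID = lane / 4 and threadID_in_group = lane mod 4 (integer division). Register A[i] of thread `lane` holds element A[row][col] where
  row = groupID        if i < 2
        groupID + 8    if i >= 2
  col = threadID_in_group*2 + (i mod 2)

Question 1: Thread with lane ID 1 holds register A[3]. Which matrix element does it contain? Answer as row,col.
8,3

1: gr=0,th=1
[3] (0+8,1*2+1) = (8,3)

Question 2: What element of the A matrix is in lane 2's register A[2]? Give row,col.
L=2=>grp=2>>2=0, tig=2&3=2
[2]=>row 0+8=8  col 2·2+0=4

8,4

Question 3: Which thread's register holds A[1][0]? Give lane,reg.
r:1=>grp=1,rB=0  c:0=>tig=0,lo=0
L=1*4+0=4  i=0*2+0=0

4,0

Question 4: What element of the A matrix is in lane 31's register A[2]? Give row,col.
lane 31: g=7 (31/4), t=3 (31%4)
i=2: r=7+8=15, c=3*2+0=6

15,6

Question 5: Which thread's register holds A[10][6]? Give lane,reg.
11,2

r: 10->gid=2,r8=1  c: 6->tid=3,i&1=0
L=2*4+3=11  i=1*2+0=2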